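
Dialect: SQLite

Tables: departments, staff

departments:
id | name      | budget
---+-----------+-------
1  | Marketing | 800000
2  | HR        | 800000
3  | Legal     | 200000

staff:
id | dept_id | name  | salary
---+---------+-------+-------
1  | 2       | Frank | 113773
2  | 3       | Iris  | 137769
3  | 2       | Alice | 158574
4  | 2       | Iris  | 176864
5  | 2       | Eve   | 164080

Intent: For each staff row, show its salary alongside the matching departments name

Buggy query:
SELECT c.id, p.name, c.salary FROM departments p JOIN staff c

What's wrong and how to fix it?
Bug: JOIN with no ON clause produces a cartesian product; every staff row pairs with every departments row

Fix: Specify the join condition linking the foreign key to the parent id

Corrected query:
SELECT c.id, p.name, c.salary FROM departments p JOIN staff c ON c.dept_id = p.id

Result:
id | name  | salary
---+-------+-------
1  | HR    | 113773
2  | Legal | 137769
3  | HR    | 158574
4  | HR    | 176864
5  | HR    | 164080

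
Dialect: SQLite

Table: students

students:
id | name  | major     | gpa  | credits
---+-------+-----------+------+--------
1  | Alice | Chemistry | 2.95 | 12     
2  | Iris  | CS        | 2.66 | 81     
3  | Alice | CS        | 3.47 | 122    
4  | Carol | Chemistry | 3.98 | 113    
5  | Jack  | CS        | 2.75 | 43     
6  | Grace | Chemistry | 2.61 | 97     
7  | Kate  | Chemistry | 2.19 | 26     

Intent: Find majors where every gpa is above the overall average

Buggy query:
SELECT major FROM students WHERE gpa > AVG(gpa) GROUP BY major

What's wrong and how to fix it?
Bug: WHERE evaluates per row before aggregation, so AVG() is unavailable

Fix: Use a subquery for AVG and a HAVING MIN(...) filter so the condition holds for every row in the group

Corrected query:
SELECT major FROM students GROUP BY major HAVING MIN(gpa) > (SELECT AVG(gpa) FROM students)

Result:
(no rows)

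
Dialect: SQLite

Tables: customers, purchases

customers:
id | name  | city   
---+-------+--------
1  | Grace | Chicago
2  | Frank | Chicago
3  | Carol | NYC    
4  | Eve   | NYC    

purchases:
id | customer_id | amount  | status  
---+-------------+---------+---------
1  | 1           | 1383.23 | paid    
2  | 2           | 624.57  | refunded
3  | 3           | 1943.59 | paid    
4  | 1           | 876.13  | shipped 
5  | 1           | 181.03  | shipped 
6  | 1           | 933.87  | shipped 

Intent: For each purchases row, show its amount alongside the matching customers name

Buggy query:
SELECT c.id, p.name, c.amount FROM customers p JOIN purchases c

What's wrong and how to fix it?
Bug: Missing join condition: each purchases row is matched to all customers rows instead of just its own

Fix: Add ON c.customer_id = p.id to the JOIN

Corrected query:
SELECT c.id, p.name, c.amount FROM customers p JOIN purchases c ON c.customer_id = p.id

Result:
id | name  | amount 
---+-------+--------
1  | Grace | 1383.23
2  | Frank | 624.57 
3  | Carol | 1943.59
4  | Grace | 876.13 
5  | Grace | 181.03 
6  | Grace | 933.87 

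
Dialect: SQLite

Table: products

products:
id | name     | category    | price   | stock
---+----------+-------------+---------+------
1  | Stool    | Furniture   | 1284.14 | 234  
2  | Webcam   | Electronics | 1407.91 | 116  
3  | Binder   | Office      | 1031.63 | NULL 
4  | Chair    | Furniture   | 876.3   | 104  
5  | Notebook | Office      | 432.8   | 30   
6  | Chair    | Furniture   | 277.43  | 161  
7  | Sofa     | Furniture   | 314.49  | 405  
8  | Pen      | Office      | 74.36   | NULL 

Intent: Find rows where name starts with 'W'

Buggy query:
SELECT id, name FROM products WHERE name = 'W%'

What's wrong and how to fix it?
Bug: '=' compares the literal string including the % character; pattern matching needs LIKE

Fix: Use LIKE for wildcard pattern matching

Corrected query:
SELECT id, name FROM products WHERE name LIKE 'W%'

Result:
id | name  
---+-------
2  | Webcam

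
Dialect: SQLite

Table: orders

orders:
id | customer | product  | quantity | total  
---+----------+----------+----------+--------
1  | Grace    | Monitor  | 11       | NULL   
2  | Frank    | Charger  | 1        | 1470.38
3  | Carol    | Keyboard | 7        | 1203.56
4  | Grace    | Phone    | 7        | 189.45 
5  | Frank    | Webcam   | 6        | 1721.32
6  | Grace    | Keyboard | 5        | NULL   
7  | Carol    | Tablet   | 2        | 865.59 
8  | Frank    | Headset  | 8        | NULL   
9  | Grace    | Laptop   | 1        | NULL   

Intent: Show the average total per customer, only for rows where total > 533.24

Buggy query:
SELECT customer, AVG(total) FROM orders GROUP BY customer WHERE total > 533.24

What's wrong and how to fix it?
Bug: WHERE cannot follow GROUP BY

Fix: Move the WHERE clause before GROUP BY

Corrected query:
SELECT customer, AVG(total) FROM orders WHERE total > 533.24 GROUP BY customer

Result:
customer | AVG(total)
---------+-----------
Carol    | 1034.575  
Frank    | 1595.85   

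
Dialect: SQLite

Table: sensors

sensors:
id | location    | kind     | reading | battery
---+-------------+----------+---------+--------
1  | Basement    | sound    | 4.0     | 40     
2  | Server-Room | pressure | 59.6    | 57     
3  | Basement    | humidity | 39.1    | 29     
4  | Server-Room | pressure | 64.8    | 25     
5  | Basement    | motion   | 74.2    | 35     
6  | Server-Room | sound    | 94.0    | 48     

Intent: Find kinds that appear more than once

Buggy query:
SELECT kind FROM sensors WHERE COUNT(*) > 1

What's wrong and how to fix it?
Bug: COUNT(*) is an aggregate and cannot be used in WHERE

Fix: Group first, then use HAVING for the count condition

Corrected query:
SELECT kind FROM sensors GROUP BY kind HAVING COUNT(*) > 1

Result:
kind    
--------
pressure
sound   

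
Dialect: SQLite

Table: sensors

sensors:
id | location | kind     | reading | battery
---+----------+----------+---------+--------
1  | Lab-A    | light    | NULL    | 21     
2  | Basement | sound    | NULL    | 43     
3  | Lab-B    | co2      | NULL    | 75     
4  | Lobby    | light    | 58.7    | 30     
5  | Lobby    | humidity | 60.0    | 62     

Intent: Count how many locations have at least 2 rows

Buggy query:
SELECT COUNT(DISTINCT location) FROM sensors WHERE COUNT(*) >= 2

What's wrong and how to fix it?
Bug: COUNT(*) cannot appear in WHERE; the per-group count doesn't exist yet

Fix: Group first with HAVING COUNT(*) >= 2, then COUNT the resulting groups

Corrected query:
SELECT COUNT(*) FROM (SELECT location FROM sensors GROUP BY location HAVING COUNT(*) >= 2)

Result:
COUNT(*)
--------
1       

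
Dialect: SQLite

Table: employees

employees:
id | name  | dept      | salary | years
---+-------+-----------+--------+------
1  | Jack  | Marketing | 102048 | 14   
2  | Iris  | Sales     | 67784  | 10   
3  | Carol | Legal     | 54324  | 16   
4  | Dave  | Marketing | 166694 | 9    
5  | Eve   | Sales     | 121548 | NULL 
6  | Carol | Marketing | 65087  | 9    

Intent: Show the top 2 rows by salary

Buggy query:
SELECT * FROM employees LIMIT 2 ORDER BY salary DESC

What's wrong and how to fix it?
Bug: LIMIT must come after ORDER BY

Fix: Sort with ORDER BY, then apply LIMIT

Corrected query:
SELECT * FROM employees ORDER BY salary DESC LIMIT 2

Result:
id | name | dept      | salary | years
---+------+-----------+--------+------
4  | Dave | Marketing | 166694 | 9    
5  | Eve  | Sales     | 121548 | NULL 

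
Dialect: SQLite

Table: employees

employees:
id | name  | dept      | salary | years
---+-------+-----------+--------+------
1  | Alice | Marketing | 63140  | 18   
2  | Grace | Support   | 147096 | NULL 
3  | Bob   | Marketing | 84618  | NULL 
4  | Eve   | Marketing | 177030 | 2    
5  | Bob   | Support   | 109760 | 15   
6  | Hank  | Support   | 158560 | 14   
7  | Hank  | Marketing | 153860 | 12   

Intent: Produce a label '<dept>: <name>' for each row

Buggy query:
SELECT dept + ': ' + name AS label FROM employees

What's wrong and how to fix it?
Bug: '+' is numeric addition; on text columns SQLite converts them to 0 instead of concatenating

Fix: Use the || operator for string concatenation

Corrected query:
SELECT dept || ': ' || name AS label FROM employees

Result:
label           
----------------
Marketing: Alice
Support: Grace  
Marketing: Bob  
Marketing: Eve  
Support: Bob    
Support: Hank   
Marketing: Hank 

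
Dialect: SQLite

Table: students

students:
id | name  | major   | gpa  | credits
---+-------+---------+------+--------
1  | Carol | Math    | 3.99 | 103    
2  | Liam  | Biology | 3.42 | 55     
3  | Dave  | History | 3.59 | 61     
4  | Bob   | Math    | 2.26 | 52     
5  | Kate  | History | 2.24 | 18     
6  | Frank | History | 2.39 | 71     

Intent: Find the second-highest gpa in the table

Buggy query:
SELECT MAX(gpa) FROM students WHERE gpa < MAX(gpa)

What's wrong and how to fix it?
Bug: MAX(gpa) on the right of the comparison is an aggregate-in-WHERE error

Fix: Put the inner MAX in a scalar subquery

Corrected query:
SELECT MAX(gpa) FROM students WHERE gpa < (SELECT MAX(gpa) FROM students)

Result:
MAX(gpa)
--------
3.59    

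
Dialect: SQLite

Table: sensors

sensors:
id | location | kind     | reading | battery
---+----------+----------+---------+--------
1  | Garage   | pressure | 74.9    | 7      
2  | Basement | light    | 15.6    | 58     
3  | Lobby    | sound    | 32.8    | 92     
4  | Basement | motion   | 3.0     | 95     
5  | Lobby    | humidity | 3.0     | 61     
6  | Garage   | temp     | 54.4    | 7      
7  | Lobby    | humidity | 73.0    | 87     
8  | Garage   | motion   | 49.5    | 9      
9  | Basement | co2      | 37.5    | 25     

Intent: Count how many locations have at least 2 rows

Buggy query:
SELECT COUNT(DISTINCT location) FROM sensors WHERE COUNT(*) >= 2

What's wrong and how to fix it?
Bug: COUNT(*) cannot appear in WHERE; the per-group count doesn't exist yet

Fix: Use a subquery that GROUPs and filters with HAVING, then count its rows

Corrected query:
SELECT COUNT(*) FROM (SELECT location FROM sensors GROUP BY location HAVING COUNT(*) >= 2)

Result:
COUNT(*)
--------
3       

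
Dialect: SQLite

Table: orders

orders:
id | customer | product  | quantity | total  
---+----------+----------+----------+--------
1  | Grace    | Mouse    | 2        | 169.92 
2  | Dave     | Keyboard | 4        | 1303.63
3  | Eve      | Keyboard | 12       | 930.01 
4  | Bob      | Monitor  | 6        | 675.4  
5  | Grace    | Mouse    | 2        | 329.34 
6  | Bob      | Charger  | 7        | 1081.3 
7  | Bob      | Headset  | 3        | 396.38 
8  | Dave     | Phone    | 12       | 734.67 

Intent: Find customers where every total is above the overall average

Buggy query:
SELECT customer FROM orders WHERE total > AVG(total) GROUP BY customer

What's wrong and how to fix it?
Bug: AVG() is an aggregate; it can't sit directly in WHERE

Fix: Use a subquery for AVG and a HAVING MIN(...) filter so the condition holds for every row in the group

Corrected query:
SELECT customer FROM orders GROUP BY customer HAVING MIN(total) > (SELECT AVG(total) FROM orders)

Result:
customer
--------
Dave    
Eve     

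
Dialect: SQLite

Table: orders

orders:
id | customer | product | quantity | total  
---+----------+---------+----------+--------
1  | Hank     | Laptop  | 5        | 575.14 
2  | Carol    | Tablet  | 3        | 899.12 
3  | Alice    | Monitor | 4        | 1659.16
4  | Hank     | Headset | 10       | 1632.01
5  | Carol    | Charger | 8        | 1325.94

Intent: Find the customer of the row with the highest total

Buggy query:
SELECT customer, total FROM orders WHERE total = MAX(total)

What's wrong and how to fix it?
Bug: WHERE is evaluated per row; an aggregate over the whole table isn't defined there

Fix: Wrap MAX in a scalar subquery so WHERE compares against a single value

Corrected query:
SELECT customer, total FROM orders WHERE total = (SELECT MAX(total) FROM orders)

Result:
customer | total  
---------+--------
Alice    | 1659.16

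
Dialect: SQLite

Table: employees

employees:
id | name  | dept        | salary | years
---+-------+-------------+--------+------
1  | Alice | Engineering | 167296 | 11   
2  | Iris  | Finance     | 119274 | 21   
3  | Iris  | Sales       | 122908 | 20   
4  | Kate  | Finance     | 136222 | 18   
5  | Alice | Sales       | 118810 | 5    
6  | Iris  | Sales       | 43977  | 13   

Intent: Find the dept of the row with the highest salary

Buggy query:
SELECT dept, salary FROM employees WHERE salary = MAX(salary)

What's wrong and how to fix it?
Bug: WHERE is evaluated per row; an aggregate over the whole table isn't defined there

Fix: Use a subquery: WHERE salary = (SELECT MAX(salary) FROM employees)

Corrected query:
SELECT dept, salary FROM employees WHERE salary = (SELECT MAX(salary) FROM employees)

Result:
dept        | salary
------------+-------
Engineering | 167296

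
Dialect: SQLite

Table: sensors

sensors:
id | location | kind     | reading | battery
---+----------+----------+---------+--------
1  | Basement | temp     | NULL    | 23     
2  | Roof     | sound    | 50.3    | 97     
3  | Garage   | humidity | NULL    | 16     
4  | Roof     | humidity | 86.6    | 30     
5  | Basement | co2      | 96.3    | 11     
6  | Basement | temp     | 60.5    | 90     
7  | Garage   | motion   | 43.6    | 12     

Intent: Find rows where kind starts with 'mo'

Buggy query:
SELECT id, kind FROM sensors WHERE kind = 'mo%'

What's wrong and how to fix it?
Bug: '=' compares the literal string including the % character; pattern matching needs LIKE

Fix: Replace '=' with LIKE so 'mo%' is treated as a pattern

Corrected query:
SELECT id, kind FROM sensors WHERE kind LIKE 'mo%'

Result:
id | kind  
---+-------
7  | motion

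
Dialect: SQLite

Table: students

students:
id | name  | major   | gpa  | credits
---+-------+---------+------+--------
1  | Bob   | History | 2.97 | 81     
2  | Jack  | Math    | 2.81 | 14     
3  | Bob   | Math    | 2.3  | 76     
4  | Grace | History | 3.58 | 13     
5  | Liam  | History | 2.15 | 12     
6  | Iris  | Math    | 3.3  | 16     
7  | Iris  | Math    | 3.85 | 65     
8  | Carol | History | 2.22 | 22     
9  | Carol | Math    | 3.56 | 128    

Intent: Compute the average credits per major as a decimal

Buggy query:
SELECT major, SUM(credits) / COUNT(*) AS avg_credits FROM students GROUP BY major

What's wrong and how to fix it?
Bug: Both operands are integers, so '/' performs integer division and truncates

Fix: Multiply by 1.0 (or CAST to REAL) to force floating-point division

Corrected query:
SELECT major, SUM(credits) * 1.0 / COUNT(*) AS avg_credits FROM students GROUP BY major

Result:
major   | avg_credits
--------+------------
History | 32         
Math    | 59.8       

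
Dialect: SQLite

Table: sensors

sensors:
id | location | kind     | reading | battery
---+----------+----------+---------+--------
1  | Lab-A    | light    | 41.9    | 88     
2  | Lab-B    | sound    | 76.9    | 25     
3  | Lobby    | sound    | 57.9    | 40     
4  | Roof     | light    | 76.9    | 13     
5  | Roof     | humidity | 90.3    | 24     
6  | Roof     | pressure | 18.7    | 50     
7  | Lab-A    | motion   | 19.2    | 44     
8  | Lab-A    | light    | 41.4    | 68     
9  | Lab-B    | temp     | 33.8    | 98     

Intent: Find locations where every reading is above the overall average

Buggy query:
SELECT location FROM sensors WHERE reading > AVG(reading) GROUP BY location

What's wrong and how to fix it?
Bug: AVG() is an aggregate; it can't sit directly in WHERE

Fix: Use a subquery for AVG and a HAVING MIN(...) filter so the condition holds for every row in the group

Corrected query:
SELECT location FROM sensors GROUP BY location HAVING MIN(reading) > (SELECT AVG(reading) FROM sensors)

Result:
location
--------
Lobby   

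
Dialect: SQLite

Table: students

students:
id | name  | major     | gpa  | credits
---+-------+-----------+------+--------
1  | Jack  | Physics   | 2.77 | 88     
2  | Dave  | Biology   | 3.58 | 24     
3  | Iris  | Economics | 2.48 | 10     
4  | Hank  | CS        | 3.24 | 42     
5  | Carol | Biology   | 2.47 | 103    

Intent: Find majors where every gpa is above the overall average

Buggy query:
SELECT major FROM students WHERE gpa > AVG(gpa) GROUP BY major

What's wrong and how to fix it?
Bug: WHERE evaluates per row before aggregation, so AVG() is unavailable

Fix: Compute the overall average in a scalar subquery and compare each group's MIN against it in HAVING

Corrected query:
SELECT major FROM students GROUP BY major HAVING MIN(gpa) > (SELECT AVG(gpa) FROM students)

Result:
major
-----
CS   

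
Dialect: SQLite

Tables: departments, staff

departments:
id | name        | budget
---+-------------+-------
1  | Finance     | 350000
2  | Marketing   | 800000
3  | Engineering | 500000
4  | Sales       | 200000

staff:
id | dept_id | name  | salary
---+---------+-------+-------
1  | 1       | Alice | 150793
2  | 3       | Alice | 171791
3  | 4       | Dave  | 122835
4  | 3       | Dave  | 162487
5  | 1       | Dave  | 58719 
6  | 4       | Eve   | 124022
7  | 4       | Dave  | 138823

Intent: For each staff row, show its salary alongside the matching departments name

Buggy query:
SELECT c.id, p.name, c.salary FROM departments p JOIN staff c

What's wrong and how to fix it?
Bug: Missing join condition: each staff row is matched to all departments rows instead of just its own

Fix: Add ON c.dept_id = p.id to the JOIN

Corrected query:
SELECT c.id, p.name, c.salary FROM departments p JOIN staff c ON c.dept_id = p.id

Result:
id | name        | salary
---+-------------+-------
1  | Finance     | 150793
2  | Engineering | 171791
3  | Sales       | 122835
4  | Engineering | 162487
5  | Finance     | 58719 
6  | Sales       | 124022
7  | Sales       | 138823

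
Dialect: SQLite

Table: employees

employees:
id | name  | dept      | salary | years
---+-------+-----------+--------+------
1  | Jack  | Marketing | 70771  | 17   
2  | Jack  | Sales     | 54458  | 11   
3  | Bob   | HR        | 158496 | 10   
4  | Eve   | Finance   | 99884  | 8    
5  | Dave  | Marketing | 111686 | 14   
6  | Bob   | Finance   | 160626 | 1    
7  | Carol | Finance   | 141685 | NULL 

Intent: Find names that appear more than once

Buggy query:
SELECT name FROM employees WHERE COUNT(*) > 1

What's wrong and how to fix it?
Bug: COUNT(*) is an aggregate and cannot be used in WHERE

Fix: GROUP BY name, then filter groups with HAVING COUNT(*) > 1

Corrected query:
SELECT name FROM employees GROUP BY name HAVING COUNT(*) > 1

Result:
name
----
Bob 
Jack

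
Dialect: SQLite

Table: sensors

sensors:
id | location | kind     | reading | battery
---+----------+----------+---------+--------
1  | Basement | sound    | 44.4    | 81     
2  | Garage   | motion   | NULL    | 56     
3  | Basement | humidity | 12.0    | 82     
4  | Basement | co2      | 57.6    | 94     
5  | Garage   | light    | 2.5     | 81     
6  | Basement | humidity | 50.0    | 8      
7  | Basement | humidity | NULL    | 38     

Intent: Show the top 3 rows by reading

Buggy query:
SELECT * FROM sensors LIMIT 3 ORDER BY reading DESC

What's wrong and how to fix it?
Bug: ORDER BY cannot follow LIMIT; LIMIT is the final clause

Fix: Sort with ORDER BY, then apply LIMIT

Corrected query:
SELECT * FROM sensors ORDER BY reading DESC LIMIT 3

Result:
id | location | kind     | reading | battery
---+----------+----------+---------+--------
4  | Basement | co2      | 57.6    | 94     
6  | Basement | humidity | 50      | 8      
1  | Basement | sound    | 44.4    | 81     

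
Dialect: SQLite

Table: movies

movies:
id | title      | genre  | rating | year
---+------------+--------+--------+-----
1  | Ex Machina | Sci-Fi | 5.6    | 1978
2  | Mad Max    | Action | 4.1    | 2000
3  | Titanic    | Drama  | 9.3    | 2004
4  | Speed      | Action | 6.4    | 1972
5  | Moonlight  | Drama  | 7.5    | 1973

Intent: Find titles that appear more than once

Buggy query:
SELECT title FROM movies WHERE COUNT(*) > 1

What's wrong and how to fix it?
Bug: WHERE can't reference COUNT(*); aggregates are computed after WHERE

Fix: Group first, then use HAVING for the count condition

Corrected query:
SELECT title FROM movies GROUP BY title HAVING COUNT(*) > 1

Result:
(no rows)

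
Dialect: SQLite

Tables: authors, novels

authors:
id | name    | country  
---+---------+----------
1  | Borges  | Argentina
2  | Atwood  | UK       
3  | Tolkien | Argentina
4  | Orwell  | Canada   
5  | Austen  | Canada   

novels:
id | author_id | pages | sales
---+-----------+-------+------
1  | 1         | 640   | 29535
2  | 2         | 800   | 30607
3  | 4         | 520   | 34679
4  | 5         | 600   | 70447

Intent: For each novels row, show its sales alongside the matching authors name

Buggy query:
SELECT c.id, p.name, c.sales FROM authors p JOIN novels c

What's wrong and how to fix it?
Bug: Missing join condition: each novels row is matched to all authors rows instead of just its own

Fix: Add ON c.author_id = p.id to the JOIN

Corrected query:
SELECT c.id, p.name, c.sales FROM authors p JOIN novels c ON c.author_id = p.id

Result:
id | name   | sales
---+--------+------
1  | Borges | 29535
2  | Atwood | 30607
3  | Orwell | 34679
4  | Austen | 70447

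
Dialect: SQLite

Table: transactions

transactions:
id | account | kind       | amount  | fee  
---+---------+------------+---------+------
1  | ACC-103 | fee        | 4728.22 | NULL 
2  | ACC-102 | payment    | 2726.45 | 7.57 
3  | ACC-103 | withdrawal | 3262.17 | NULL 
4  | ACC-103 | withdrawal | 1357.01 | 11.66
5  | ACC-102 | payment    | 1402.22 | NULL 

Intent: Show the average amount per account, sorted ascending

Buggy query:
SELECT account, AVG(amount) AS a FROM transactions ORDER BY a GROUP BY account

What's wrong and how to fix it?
Bug: GROUP BY must precede ORDER BY

Fix: Reorder: SELECT … FROM … GROUP BY … ORDER BY …

Corrected query:
SELECT account, AVG(amount) AS a FROM transactions GROUP BY account ORDER BY a

Result:
account | a       
--------+---------
ACC-102 | 2064.335
ACC-103 | 3115.8  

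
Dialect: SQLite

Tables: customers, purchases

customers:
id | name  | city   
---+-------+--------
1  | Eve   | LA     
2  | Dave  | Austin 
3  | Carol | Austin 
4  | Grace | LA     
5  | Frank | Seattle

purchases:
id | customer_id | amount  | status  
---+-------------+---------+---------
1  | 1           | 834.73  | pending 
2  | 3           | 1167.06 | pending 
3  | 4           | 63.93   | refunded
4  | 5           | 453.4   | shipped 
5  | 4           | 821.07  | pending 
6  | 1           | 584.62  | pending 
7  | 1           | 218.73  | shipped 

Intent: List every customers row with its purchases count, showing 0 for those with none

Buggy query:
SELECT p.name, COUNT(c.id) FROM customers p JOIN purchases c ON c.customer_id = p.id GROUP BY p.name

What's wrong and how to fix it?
Bug: INNER JOIN drops customers rows that have no matching purchases rows

Fix: Switch to LEFT JOIN to retain unmatched parent rows

Corrected query:
SELECT p.name, COUNT(c.id) FROM customers p LEFT JOIN purchases c ON c.customer_id = p.id GROUP BY p.name

Result:
name  | COUNT(c.id)
------+------------
Carol | 1          
Dave  | 0          
Eve   | 3          
Frank | 1          
Grace | 2          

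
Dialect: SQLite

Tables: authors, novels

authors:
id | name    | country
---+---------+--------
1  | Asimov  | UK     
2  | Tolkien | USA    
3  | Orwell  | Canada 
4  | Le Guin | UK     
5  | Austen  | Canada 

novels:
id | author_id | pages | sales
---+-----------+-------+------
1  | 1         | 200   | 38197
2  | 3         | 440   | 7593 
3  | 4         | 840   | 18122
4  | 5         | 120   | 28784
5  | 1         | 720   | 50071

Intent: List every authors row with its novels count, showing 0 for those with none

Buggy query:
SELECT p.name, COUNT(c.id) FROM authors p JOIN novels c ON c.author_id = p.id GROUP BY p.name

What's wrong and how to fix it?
Bug: INNER JOIN drops authors rows that have no matching novels rows

Fix: Switch to LEFT JOIN to retain unmatched parent rows

Corrected query:
SELECT p.name, COUNT(c.id) FROM authors p LEFT JOIN novels c ON c.author_id = p.id GROUP BY p.name

Result:
name    | COUNT(c.id)
--------+------------
Asimov  | 2          
Austen  | 1          
Le Guin | 1          
Orwell  | 1          
Tolkien | 0          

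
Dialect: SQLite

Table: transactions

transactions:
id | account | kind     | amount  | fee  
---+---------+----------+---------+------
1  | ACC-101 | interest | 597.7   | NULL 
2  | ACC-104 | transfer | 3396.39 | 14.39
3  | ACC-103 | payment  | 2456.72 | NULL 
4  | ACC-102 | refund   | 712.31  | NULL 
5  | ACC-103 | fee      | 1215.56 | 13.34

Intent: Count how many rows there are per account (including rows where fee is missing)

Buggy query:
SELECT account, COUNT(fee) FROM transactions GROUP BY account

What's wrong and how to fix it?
Bug: COUNT(column) counts non-NULL values only; rows with NULL fee aren't counted

Fix: Replace COUNT(fee) with COUNT(*)

Corrected query:
SELECT account, COUNT(*) FROM transactions GROUP BY account

Result:
account | COUNT(*)
--------+---------
ACC-101 | 1       
ACC-102 | 1       
ACC-103 | 2       
ACC-104 | 1       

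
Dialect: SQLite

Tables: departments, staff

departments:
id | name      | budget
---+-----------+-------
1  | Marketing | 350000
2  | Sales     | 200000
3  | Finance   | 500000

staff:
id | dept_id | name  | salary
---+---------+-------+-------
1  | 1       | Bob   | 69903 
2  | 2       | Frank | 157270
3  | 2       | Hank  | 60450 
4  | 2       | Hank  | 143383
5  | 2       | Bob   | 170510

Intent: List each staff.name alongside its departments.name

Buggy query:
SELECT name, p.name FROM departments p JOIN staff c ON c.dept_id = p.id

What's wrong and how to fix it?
Bug: 'name' exists in both joined tables, so the database can't tell which one is meant

Fix: Prefix ambiguous columns with the table alias

Corrected query:
SELECT c.name, p.name FROM departments p JOIN staff c ON c.dept_id = p.id

Result:
name  | name     
------+----------
Bob   | Marketing
Frank | Sales    
Hank  | Sales    
Hank  | Sales    
Bob   | Sales    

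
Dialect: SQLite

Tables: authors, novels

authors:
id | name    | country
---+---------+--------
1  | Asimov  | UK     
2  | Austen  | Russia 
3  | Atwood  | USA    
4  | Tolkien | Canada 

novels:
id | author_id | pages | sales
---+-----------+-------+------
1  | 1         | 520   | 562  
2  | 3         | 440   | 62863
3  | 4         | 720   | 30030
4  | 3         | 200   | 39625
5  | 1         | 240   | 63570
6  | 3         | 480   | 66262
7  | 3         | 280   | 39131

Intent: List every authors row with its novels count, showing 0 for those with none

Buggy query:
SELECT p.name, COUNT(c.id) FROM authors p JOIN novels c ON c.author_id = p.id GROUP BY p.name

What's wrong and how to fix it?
Bug: An inner join excludes parents with zero children

Fix: Switch to LEFT JOIN to retain unmatched parent rows

Corrected query:
SELECT p.name, COUNT(c.id) FROM authors p LEFT JOIN novels c ON c.author_id = p.id GROUP BY p.name

Result:
name    | COUNT(c.id)
--------+------------
Asimov  | 2          
Atwood  | 4          
Austen  | 0          
Tolkien | 1          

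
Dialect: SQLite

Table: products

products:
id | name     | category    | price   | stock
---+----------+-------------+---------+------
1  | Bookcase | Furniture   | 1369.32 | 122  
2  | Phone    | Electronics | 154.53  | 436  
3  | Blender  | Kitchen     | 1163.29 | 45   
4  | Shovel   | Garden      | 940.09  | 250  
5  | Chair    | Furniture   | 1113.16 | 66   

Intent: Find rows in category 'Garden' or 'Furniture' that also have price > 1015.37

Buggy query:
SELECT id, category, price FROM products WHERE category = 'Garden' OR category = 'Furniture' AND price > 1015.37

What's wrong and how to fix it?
Bug: Without parentheses, AND is evaluated before OR, so the price filter only applies to the 'Furniture' branch

Fix: Group the OR with parentheses (or use IN), then AND the threshold

Corrected query:
SELECT id, category, price FROM products WHERE (category = 'Garden' OR category = 'Furniture') AND price > 1015.37

Result:
id | category  | price  
---+-----------+--------
1  | Furniture | 1369.32
5  | Furniture | 1113.16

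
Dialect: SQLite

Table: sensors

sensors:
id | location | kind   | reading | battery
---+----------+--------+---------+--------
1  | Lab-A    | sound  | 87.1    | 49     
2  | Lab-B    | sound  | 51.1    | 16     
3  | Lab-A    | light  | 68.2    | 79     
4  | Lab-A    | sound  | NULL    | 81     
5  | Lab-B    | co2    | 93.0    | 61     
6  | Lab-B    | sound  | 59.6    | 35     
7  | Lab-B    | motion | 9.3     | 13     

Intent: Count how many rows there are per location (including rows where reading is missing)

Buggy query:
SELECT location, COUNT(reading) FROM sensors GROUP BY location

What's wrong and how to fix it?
Bug: COUNT(column) counts non-NULL values only; rows with NULL reading aren't counted

Fix: Replace COUNT(reading) with COUNT(*)

Corrected query:
SELECT location, COUNT(*) FROM sensors GROUP BY location

Result:
location | COUNT(*)
---------+---------
Lab-A    | 3       
Lab-B    | 4       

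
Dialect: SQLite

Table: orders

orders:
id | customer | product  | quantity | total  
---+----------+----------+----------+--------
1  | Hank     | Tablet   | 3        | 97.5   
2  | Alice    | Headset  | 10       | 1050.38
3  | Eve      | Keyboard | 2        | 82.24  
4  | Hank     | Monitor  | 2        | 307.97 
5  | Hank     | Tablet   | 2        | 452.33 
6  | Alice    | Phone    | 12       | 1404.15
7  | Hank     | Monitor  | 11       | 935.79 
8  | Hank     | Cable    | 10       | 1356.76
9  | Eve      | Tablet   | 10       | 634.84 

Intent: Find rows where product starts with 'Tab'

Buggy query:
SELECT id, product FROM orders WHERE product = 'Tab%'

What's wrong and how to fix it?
Bug: '=' compares the literal string including the % character; pattern matching needs LIKE

Fix: Replace '=' with LIKE so 'Tab%' is treated as a pattern

Corrected query:
SELECT id, product FROM orders WHERE product LIKE 'Tab%'

Result:
id | product
---+--------
1  | Tablet 
5  | Tablet 
9  | Tablet 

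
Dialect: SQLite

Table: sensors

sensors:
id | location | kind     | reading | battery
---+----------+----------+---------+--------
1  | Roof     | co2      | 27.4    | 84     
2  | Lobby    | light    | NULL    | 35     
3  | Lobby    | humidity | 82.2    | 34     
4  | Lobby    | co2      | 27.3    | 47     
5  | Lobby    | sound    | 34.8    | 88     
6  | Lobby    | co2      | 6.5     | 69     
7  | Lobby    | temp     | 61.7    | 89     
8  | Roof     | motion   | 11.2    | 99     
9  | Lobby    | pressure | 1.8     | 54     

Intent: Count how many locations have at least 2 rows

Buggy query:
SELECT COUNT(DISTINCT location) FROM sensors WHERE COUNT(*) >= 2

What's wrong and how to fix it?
Bug: COUNT(*) cannot appear in WHERE; the per-group count doesn't exist yet

Fix: Use a subquery that GROUPs and filters with HAVING, then count its rows

Corrected query:
SELECT COUNT(*) FROM (SELECT location FROM sensors GROUP BY location HAVING COUNT(*) >= 2)

Result:
COUNT(*)
--------
2       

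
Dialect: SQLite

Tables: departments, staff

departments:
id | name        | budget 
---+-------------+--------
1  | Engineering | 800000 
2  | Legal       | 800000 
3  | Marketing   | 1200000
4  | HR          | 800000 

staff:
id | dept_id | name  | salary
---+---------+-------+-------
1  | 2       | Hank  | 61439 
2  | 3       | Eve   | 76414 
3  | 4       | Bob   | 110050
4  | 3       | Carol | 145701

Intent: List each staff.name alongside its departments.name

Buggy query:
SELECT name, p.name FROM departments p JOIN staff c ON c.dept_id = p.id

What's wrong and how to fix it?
Bug: Both tables have a 'name' column; the unqualified reference is ambiguous

Fix: Prefix ambiguous columns with the table alias

Corrected query:
SELECT c.name, p.name FROM departments p JOIN staff c ON c.dept_id = p.id

Result:
name  | name     
------+----------
Hank  | Legal    
Eve   | Marketing
Bob   | HR       
Carol | Marketing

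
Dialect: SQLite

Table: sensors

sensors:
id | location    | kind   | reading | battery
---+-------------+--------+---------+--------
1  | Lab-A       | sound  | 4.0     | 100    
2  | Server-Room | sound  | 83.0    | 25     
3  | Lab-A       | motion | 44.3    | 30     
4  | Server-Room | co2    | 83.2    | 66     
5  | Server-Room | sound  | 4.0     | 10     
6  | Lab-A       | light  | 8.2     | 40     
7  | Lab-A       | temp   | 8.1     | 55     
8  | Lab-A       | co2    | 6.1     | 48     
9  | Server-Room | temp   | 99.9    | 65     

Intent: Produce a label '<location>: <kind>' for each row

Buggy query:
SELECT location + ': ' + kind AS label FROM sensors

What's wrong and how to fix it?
Bug: SQLite uses || for string concatenation; + coerces text to numbers (yielding 0)

Fix: Replace + with || to concatenate text

Corrected query:
SELECT location || ': ' || kind AS label FROM sensors

Result:
label             
------------------
Lab-A: sound      
Server-Room: sound
Lab-A: motion     
Server-Room: co2  
Server-Room: sound
Lab-A: light      
Lab-A: temp       
Lab-A: co2        
Server-Room: temp 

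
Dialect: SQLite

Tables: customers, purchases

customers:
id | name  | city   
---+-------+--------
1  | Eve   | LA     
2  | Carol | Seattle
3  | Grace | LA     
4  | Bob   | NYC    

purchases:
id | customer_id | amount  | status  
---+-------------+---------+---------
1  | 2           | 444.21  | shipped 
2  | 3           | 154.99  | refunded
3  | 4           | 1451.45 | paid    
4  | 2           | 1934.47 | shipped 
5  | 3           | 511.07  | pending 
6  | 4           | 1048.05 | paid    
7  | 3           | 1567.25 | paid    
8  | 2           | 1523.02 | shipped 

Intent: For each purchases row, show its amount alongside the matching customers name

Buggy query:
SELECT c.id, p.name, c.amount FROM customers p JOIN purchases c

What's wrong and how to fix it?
Bug: JOIN with no ON clause produces a cartesian product; every purchases row pairs with every customers row

Fix: Specify the join condition linking the foreign key to the parent id

Corrected query:
SELECT c.id, p.name, c.amount FROM customers p JOIN purchases c ON c.customer_id = p.id

Result:
id | name  | amount 
---+-------+--------
1  | Carol | 444.21 
2  | Grace | 154.99 
3  | Bob   | 1451.45
4  | Carol | 1934.47
5  | Grace | 511.07 
6  | Bob   | 1048.05
7  | Grace | 1567.25
8  | Carol | 1523.02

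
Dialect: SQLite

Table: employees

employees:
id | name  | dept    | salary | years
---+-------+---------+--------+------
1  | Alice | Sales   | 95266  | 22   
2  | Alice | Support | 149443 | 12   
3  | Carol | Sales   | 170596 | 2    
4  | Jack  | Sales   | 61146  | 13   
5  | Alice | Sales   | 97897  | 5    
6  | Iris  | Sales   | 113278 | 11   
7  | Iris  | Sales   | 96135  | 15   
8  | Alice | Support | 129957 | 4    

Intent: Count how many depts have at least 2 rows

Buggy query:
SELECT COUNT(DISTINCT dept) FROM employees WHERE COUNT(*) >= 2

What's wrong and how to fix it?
Bug: COUNT(*) cannot appear in WHERE; the per-group count doesn't exist yet

Fix: Group first with HAVING COUNT(*) >= 2, then COUNT the resulting groups

Corrected query:
SELECT COUNT(*) FROM (SELECT dept FROM employees GROUP BY dept HAVING COUNT(*) >= 2)

Result:
COUNT(*)
--------
2       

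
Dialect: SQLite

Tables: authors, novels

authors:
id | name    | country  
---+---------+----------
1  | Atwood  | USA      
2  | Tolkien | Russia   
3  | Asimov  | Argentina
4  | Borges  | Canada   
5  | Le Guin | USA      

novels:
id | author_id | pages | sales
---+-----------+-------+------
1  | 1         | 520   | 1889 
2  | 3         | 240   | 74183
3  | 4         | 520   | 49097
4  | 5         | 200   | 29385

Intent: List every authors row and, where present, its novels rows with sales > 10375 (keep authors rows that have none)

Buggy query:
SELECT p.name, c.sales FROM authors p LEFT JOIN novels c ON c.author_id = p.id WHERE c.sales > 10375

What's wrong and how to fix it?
Bug: A WHERE condition on the right-hand table after LEFT JOIN drops unmatched parents

Fix: Move the right-table condition into the ON clause so unmatched parents are kept

Corrected query:
SELECT p.name, c.sales FROM authors p LEFT JOIN novels c ON c.author_id = p.id AND c.sales > 10375

Result:
name    | sales
--------+------
Atwood  | NULL 
Tolkien | NULL 
Asimov  | 74183
Borges  | 49097
Le Guin | 29385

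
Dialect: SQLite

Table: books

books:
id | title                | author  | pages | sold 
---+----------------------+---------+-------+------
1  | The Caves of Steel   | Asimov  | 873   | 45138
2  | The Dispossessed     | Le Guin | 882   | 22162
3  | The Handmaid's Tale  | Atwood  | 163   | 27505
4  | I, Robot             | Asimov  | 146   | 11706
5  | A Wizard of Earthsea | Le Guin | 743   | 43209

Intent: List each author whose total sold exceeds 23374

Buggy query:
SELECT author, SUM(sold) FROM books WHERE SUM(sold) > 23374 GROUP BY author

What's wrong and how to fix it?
Bug: WHERE runs before GROUP BY, so aggregates aren't available there

Fix: Move the aggregate condition to a HAVING clause

Corrected query:
SELECT author, SUM(sold) FROM books GROUP BY author HAVING SUM(sold) > 23374

Result:
author  | SUM(sold)
--------+----------
Asimov  | 56844    
Atwood  | 27505    
Le Guin | 65371    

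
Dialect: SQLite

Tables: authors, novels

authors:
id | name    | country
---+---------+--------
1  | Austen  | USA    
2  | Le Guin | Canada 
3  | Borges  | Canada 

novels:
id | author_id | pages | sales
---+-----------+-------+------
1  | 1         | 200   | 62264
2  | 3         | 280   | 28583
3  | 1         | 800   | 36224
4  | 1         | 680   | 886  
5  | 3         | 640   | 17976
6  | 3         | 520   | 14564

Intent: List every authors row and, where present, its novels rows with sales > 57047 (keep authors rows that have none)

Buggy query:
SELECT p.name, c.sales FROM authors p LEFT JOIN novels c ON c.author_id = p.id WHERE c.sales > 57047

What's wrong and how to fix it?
Bug: A WHERE condition on the right-hand table after LEFT JOIN drops unmatched parents

Fix: Put 'c.sales > 57047' in the JOIN's ON clause instead of WHERE

Corrected query:
SELECT p.name, c.sales FROM authors p LEFT JOIN novels c ON c.author_id = p.id AND c.sales > 57047

Result:
name    | sales
--------+------
Austen  | 62264
Le Guin | NULL 
Borges  | NULL 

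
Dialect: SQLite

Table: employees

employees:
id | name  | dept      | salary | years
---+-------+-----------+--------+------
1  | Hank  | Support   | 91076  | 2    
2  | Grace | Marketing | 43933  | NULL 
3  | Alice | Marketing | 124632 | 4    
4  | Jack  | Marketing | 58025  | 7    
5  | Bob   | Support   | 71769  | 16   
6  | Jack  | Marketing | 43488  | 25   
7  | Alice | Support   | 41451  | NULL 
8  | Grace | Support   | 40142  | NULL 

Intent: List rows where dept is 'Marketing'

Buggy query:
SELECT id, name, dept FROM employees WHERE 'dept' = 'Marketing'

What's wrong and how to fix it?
Bug: 'dept' in single quotes is a string literal, not the column; the comparison is literal-vs-literal and never true

Fix: Reference the column as dept without single quotes

Corrected query:
SELECT id, name, dept FROM employees WHERE dept = 'Marketing'

Result:
id | name  | dept     
---+-------+----------
2  | Grace | Marketing
3  | Alice | Marketing
4  | Jack  | Marketing
6  | Jack  | Marketing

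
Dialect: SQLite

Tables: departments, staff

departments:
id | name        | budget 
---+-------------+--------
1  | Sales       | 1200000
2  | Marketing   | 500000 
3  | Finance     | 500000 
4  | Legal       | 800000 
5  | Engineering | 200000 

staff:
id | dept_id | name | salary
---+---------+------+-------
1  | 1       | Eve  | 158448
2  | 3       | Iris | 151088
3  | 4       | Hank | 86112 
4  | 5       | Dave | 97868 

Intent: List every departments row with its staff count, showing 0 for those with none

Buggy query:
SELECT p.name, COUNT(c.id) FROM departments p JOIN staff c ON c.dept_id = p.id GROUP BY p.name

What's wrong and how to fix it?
Bug: An inner join excludes parents with zero children

Fix: Use LEFT JOIN so parents without children still appear (COUNT(c.id) gives 0)

Corrected query:
SELECT p.name, COUNT(c.id) FROM departments p LEFT JOIN staff c ON c.dept_id = p.id GROUP BY p.name

Result:
name        | COUNT(c.id)
------------+------------
Engineering | 1          
Finance     | 1          
Legal       | 1          
Marketing   | 0          
Sales       | 1          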